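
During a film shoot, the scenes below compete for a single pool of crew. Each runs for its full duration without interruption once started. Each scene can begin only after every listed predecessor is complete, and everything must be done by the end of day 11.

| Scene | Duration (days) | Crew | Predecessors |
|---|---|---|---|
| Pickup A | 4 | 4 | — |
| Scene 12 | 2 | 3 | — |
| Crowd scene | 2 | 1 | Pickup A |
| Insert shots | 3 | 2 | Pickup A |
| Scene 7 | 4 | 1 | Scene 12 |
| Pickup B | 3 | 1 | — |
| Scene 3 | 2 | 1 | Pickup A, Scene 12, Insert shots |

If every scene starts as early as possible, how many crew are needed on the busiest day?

8

Early-start schedule: Pickup A@1, Scene 12@1, Crowd scene@5, Insert shots@5, Scene 7@3, Pickup B@1, Scene 3@8.
Load per day: day 1: 8, day 2: 8, day 3: 6, day 4: 5, day 5: 4, day 6: 4, day 7: 2, day 8: 1, day 9: 1, day 10: 0, day 11: 0.
Peak is 8.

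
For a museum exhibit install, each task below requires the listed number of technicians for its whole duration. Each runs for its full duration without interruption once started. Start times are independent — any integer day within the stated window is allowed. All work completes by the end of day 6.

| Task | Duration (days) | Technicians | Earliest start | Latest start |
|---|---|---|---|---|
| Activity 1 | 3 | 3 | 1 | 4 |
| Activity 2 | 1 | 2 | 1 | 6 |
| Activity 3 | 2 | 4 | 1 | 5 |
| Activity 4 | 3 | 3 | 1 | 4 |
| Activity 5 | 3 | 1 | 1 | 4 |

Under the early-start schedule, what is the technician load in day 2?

At early start, day 2 has: Activity 1, Activity 3, Activity 4, Activity 5.
Demand: 3 + 4 + 3 + 1 = 11.

11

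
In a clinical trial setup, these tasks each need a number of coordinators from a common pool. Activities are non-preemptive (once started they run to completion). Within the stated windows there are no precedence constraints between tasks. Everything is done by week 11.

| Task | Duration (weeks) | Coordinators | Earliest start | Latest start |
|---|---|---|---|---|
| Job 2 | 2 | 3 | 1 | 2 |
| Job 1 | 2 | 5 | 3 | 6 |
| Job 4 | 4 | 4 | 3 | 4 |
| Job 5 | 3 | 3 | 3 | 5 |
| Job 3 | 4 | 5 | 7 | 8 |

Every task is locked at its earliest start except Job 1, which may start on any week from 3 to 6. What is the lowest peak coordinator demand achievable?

Job 1@3: w1:3  w2:3  w3:12  w4:12  w5:7  w6:4  w7:5  w8:5  w9:5  w10:5  w11:0 → peak 12
Job 1@4: w1:3  w2:3  w3:7  w4:12  w5:12  w6:4  w7:5  w8:5  w9:5  w10:5  w11:0 → peak 12
Job 1@5: w1:3  w2:3  w3:7  w4:7  w5:12  w6:9  w7:5  w8:5  w9:5  w10:5  w11:0 → peak 12
Job 1@6: w1:3  w2:3  w3:7  w4:7  w5:7  w6:9  w7:10  w8:5  w9:5  w10:5  w11:0 → peak 10
Best is Job 1@6, peak 10.

10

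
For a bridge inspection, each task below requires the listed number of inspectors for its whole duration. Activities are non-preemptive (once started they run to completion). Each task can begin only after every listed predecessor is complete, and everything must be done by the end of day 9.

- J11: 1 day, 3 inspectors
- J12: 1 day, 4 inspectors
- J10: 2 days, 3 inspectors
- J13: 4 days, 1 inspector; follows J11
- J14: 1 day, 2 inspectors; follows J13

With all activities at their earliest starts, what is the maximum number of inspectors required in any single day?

Early-start schedule: J11@1, J12@1, J10@1, J13@2, J14@6.
Load per day: day 1: 10, day 2: 4, day 3: 1, day 4: 1, day 5: 1, day 6: 2, day 7: 0, day 8: 0, day 9: 0.
Peak is 10.

10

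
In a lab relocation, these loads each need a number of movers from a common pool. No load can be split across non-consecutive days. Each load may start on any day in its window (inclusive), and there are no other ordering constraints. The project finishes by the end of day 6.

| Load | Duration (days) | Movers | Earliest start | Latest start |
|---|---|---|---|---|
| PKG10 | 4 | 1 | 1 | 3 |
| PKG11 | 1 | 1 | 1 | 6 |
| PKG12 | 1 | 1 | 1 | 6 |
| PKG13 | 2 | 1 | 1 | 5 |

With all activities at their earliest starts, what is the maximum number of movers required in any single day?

Early-start schedule: PKG10@1, PKG11@1, PKG12@1, PKG13@1.
Load per day: day 1: 4, day 2: 2, day 3: 1, day 4: 1, day 5: 0, day 6: 0.
Peak is 4.

4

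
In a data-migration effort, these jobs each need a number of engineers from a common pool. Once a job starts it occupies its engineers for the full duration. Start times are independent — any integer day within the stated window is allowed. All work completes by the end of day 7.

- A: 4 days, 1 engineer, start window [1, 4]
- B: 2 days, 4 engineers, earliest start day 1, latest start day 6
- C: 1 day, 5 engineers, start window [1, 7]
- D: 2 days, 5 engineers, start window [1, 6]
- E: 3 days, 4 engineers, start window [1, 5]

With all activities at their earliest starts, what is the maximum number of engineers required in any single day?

19

Early-start schedule: A@1, B@1, C@1, D@1, E@1.
Load per day: day 1: 19, day 2: 14, day 3: 5, day 4: 1, day 5: 0, day 6: 0, day 7: 0.
Peak is 19.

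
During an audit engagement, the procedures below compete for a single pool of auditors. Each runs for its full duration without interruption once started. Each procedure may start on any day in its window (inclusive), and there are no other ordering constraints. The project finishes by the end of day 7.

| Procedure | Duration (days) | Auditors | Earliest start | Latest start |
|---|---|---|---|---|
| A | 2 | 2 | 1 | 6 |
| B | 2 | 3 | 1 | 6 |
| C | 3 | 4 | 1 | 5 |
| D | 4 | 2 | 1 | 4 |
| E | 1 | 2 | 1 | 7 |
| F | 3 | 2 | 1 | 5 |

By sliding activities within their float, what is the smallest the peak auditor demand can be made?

6

Early-start (A@1, B@1, C@1, D@1, E@1, F@1) gives peak 15: d1:15  d2:13  d3:8  d4:2  d5:0  d6:0  d7:0.
Shift B→3, C→5, F→5.
Schedule A@1, B@3, C@5, D@1, E@1, F@5: d1:6  d2:4  d3:5  d4:5  d5:6  d6:6  d7:6 — peak 6.
Total auditor-days = 38 over 7 days ⇒ peak ≥ ⌈38/7⌉ = 6, so 6 is optimal.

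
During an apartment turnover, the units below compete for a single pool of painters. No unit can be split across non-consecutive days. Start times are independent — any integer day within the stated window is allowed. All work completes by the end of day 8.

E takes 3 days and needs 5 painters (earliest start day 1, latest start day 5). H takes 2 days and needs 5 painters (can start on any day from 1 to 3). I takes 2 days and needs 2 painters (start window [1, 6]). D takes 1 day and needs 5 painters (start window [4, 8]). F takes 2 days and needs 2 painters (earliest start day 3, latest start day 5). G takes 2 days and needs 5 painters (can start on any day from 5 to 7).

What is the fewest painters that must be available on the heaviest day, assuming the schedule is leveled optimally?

7

Early-start (E@1, H@1, I@1, D@4, F@3, G@5) gives peak 12: d1:12  d2:12  d3:7  d4:7  d5:5  d6:5  d7:0  d8:0.
Shift E→3, D→6, G→7.
Schedule E@3, H@1, I@1, D@6, F@3, G@7: d1:7  d2:7  d3:7  d4:7  d5:5  d6:5  d7:5  d8:5 — peak 7.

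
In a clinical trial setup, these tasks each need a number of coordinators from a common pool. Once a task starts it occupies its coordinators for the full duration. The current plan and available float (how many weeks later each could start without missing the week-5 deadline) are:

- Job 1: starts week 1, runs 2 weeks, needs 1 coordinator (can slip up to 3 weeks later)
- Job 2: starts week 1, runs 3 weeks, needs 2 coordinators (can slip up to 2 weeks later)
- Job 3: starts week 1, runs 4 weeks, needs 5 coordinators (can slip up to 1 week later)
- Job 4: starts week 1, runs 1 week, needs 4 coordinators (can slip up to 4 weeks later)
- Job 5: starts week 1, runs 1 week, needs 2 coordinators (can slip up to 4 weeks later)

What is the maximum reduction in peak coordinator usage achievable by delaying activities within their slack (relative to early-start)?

7

Early-start peak: w1:14  w2:8  w3:7  w4:5  w5:0 ⇒ 14.
Leveled (Job 1@1, Job 2@3, Job 3@2, Job 4@1, Job 5@1): w1:7  w2:6  w3:7  w4:7  w5:7 ⇒ 7.
Reduction 14 − 7 = 7.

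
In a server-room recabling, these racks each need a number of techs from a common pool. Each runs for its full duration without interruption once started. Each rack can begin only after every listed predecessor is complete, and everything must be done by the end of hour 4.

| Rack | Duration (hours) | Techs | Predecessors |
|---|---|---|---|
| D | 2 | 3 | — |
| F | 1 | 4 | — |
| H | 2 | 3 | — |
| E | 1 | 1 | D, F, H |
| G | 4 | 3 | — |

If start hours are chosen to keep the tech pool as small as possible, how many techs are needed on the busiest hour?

9

Early-start (D@1, F@1, H@1, E@3, G@1) gives peak 13: h1:13  h2:9  h3:4  h4:3.
Shift F→3, E→4.
Schedule D@1, F@3, H@1, E@4, G@1: h1:9  h2:9  h3:7  h4:4 — peak 9.
No arrangement of the 14 feasible schedules does better.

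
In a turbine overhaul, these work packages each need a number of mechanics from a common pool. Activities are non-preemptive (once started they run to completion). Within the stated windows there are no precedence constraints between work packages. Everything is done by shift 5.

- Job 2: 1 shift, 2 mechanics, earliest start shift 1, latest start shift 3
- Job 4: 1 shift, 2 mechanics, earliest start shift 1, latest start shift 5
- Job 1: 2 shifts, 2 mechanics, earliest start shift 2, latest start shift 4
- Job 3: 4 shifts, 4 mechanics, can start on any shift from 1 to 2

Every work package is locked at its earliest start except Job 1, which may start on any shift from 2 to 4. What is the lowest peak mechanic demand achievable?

Job 1@2: s1:8  s2:6  s3:6  s4:4  s5:0 → peak 8
Job 1@3: s1:8  s2:4  s3:6  s4:6  s5:0 → peak 8
Job 1@4: s1:8  s2:4  s3:4  s4:6  s5:2 → peak 8
Best is Job 1@2, peak 8.

8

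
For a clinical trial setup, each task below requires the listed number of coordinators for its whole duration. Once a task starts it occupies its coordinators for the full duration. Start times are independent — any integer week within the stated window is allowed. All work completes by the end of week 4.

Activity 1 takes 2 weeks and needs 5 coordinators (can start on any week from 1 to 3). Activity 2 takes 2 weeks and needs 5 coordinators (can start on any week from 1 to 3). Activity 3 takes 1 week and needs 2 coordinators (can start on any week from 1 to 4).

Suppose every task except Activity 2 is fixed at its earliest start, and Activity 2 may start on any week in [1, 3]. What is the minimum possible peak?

7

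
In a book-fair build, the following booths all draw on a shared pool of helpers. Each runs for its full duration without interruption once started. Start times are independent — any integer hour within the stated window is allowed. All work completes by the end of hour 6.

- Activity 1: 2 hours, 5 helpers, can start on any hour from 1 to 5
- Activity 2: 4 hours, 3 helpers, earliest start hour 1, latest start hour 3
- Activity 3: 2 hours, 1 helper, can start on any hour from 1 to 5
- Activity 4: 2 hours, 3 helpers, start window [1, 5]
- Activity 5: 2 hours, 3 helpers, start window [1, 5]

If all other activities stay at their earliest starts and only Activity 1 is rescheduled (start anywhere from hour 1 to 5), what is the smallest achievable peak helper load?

10

Activity 1@1: h1:15  h2:15  h3:3  h4:3  h5:0  h6:0 → peak 15
Activity 1@2: h1:10  h2:15  h3:8  h4:3  h5:0  h6:0 → peak 15
Activity 1@3: h1:10  h2:10  h3:8  h4:8  h5:0  h6:0 → peak 10
Activity 1@4: h1:10  h2:10  h3:3  h4:8  h5:5  h6:0 → peak 10
Activity 1@5: h1:10  h2:10  h3:3  h4:3  h5:5  h6:5 → peak 10
Best is Activity 1@3, peak 10.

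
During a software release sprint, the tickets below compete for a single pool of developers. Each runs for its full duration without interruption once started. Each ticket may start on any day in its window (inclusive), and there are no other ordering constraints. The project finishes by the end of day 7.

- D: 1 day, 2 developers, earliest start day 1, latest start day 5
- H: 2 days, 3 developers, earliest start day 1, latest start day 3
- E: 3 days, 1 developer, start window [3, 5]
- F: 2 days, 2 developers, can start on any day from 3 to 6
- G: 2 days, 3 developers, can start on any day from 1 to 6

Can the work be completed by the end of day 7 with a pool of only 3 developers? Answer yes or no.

yes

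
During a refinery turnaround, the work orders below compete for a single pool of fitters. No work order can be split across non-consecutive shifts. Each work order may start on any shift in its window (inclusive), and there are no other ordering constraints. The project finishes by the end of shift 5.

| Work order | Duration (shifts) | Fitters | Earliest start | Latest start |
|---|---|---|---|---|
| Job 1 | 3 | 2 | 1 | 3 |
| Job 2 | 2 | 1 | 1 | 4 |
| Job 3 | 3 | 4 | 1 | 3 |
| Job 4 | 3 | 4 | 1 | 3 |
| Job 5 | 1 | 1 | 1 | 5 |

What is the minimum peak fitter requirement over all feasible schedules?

Early-start (Job 1@1, Job 2@1, Job 3@1, Job 4@1, Job 5@1) gives peak 12: s1:12  s2:11  s3:10  s4:0  s5:0.
Shift Job 4→3.
Schedule Job 1@1, Job 2@1, Job 3@1, Job 4@3, Job 5@1: s1:8  s2:7  s3:10  s4:4  s5:4 — peak 10.

10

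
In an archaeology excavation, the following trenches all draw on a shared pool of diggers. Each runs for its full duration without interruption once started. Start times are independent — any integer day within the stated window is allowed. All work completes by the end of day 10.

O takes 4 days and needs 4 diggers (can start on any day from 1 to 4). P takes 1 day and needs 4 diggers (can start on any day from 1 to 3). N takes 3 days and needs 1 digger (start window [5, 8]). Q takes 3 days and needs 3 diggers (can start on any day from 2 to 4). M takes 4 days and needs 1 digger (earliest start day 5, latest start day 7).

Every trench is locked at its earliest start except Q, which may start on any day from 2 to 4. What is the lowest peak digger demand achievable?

8

Q@2: d1:8  d2:7  d3:7  d4:7  d5:2  d6:2  d7:2  d8:1  d9:0  d10:0 → peak 8
Q@3: d1:8  d2:4  d3:7  d4:7  d5:5  d6:2  d7:2  d8:1  d9:0  d10:0 → peak 8
Q@4: d1:8  d2:4  d3:4  d4:7  d5:5  d6:5  d7:2  d8:1  d9:0  d10:0 → peak 8
Best is Q@2, peak 8.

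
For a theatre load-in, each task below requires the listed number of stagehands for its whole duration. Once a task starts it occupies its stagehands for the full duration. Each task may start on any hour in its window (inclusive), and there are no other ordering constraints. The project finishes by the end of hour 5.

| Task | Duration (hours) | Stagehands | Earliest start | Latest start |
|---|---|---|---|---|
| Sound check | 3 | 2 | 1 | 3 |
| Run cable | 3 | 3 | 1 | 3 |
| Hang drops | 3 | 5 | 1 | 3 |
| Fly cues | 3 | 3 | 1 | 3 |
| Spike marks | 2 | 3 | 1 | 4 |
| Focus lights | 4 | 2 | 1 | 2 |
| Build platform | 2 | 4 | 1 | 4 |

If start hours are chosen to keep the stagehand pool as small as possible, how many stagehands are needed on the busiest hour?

15

Early-start (Sound check@1, Run cable@1, Hang drops@1, Fly cues@1, Spike marks@1, Focus lights@1, Build platform@1) gives peak 22: h1:22  h2:22  h3:15  h4:2  h5:0.
Shift Spike marks→4, Build platform→4.
Schedule Sound check@1, Run cable@1, Hang drops@1, Fly cues@1, Spike marks@4, Focus lights@1, Build platform@4: h1:15  h2:15  h3:15  h4:9  h5:7 — peak 15.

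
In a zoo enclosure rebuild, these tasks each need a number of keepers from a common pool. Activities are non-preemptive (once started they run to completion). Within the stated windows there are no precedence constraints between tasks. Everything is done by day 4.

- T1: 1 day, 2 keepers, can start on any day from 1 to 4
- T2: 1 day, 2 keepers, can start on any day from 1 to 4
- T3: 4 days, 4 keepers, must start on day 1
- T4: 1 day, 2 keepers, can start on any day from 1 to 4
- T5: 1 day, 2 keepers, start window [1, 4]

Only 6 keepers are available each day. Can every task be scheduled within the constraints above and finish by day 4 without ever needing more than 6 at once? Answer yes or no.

yes

Schedule T1@1, T2@2, T3@1, T4@3, T5@4: d1:6  d2:6  d3:6  d4:6 — peak 6 ≤ 6.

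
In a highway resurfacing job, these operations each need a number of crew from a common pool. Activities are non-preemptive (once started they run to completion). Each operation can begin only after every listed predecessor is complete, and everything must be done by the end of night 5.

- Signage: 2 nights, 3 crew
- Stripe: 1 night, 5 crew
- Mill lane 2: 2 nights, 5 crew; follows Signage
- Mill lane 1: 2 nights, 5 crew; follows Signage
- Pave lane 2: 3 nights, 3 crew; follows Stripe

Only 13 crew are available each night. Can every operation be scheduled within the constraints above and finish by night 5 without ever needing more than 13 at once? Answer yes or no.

yes

Schedule Signage@1, Stripe@1, Mill lane 2@3, Mill lane 1@3, Pave lane 2@2: n1:8  n2:6  n3:13  n4:13  n5:0 — peak 13 ≤ 13.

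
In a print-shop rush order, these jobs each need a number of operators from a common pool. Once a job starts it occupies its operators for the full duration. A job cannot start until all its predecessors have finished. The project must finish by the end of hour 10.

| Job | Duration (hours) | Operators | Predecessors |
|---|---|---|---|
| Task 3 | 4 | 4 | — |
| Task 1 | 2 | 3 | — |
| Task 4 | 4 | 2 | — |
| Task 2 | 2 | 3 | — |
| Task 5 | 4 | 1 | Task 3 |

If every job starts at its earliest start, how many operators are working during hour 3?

6

At early start, hour 3 has: Task 3, Task 4.
Demand: 4 + 2 = 6.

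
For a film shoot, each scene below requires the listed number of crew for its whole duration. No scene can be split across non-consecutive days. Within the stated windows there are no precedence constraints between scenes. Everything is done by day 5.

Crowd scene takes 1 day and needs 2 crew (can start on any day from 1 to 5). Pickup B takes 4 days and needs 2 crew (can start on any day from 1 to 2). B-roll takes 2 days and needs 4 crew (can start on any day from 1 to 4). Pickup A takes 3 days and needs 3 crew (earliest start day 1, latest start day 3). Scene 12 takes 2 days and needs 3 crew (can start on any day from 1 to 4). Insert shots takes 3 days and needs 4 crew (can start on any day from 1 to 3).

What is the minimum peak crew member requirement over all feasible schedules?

9

Early-start (Crowd scene@1, Pickup B@1, B-roll@1, Pickup A@1, Scene 12@1, Insert shots@1) gives peak 18: d1:18  d2:16  d3:9  d4:2  d5:0.
Shift Pickup B→2, Scene 12→4, Insert shots→3.
Schedule Crowd scene@1, Pickup B@2, B-roll@1, Pickup A@1, Scene 12@4, Insert shots@3: d1:9  d2:9  d3:9  d4:9  d5:9 — peak 9.
Total crew member-days = 45 over 5 days ⇒ peak ≥ ⌈45/5⌉ = 9, so 9 is optimal.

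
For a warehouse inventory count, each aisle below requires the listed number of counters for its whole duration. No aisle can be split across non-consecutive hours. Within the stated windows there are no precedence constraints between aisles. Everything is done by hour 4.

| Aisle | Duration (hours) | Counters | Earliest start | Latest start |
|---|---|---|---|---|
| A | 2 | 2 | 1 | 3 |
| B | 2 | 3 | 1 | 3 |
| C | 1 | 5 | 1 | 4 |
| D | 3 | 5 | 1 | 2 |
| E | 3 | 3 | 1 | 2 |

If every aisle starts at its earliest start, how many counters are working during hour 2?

At early start, hour 2 has: A, B, D, E.
Demand: 2 + 3 + 5 + 3 = 13.

13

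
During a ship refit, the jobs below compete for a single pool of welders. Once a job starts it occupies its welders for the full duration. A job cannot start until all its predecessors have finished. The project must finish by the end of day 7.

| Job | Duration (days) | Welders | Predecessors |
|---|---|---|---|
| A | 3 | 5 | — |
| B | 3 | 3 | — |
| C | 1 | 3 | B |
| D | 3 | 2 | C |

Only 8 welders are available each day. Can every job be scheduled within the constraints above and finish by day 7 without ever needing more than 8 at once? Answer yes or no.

yes

Schedule A@5, B@1, C@4, D@5: d1:3  d2:3  d3:3  d4:3  d5:7  d6:7  d7:7 — peak 7 ≤ 8.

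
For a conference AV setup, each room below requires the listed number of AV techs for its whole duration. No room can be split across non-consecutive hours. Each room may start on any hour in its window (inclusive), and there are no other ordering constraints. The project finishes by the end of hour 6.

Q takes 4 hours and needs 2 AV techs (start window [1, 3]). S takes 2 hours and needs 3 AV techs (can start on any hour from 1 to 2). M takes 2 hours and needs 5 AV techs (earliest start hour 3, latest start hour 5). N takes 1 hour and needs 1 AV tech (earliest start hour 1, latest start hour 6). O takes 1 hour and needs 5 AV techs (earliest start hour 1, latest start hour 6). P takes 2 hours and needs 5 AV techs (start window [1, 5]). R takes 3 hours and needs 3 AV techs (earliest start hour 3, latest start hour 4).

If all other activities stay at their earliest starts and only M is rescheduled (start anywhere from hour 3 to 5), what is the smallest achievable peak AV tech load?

M@3: h1:16  h2:10  h3:10  h4:10  h5:3  h6:0 → peak 16
M@4: h1:16  h2:10  h3:5  h4:10  h5:8  h6:0 → peak 16
M@5: h1:16  h2:10  h3:5  h4:5  h5:8  h6:5 → peak 16
Best is M@3, peak 16.

16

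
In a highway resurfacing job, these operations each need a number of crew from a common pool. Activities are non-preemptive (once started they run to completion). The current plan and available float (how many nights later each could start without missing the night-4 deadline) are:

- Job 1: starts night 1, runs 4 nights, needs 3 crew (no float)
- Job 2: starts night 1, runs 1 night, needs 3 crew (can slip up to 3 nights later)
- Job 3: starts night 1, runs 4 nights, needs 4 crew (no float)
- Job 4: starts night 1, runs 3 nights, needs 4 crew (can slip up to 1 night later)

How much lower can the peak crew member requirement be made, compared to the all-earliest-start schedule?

3

Early-start peak: n1:14  n2:11  n3:11  n4:7 ⇒ 14.
Leveled (Job 1@1, Job 2@1, Job 3@1, Job 4@2): n1:10  n2:11  n3:11  n4:11 ⇒ 11.
Reduction 14 − 11 = 3.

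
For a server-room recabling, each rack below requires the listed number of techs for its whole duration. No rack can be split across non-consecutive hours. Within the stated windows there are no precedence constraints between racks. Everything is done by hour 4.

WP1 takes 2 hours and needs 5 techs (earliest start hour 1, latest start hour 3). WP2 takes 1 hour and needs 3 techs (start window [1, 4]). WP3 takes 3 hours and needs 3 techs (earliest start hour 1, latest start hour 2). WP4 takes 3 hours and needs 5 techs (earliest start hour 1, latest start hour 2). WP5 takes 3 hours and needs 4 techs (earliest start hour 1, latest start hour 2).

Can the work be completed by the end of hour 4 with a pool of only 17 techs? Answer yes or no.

yes

Schedule WP1@1, WP2@1, WP3@1, WP4@1, WP5@2: h1:16  h2:17  h3:12  h4:4 — peak 17 ≤ 17.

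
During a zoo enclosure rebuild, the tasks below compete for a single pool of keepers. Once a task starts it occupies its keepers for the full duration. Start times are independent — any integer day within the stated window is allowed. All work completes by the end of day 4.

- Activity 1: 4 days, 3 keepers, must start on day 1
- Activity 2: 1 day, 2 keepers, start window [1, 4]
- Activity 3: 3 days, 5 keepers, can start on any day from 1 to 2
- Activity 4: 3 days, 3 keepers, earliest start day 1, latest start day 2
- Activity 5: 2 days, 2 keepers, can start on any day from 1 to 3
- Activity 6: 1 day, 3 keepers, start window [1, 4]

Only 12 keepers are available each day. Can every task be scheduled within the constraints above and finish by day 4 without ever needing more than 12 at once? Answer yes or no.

The minimum achievable peak is 13; 12 < 13, so no feasible schedule stays within the cap.

no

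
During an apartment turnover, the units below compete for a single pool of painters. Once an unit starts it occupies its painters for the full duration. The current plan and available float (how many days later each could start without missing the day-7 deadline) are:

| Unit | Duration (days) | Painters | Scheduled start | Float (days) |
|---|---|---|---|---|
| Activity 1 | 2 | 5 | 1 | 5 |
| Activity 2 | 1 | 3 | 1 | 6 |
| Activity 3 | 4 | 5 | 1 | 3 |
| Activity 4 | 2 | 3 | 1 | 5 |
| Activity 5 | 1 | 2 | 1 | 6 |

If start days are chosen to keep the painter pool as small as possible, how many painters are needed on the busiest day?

8

Early-start (Activity 1@1, Activity 2@1, Activity 3@1, Activity 4@1, Activity 5@1) gives peak 18: d1:18  d2:13  d3:5  d4:5  d5:0  d6:0  d7:0.
Shift Activity 3→3, Activity 4→2, Activity 5→4.
Schedule Activity 1@1, Activity 2@1, Activity 3@3, Activity 4@2, Activity 5@4: d1:8  d2:8  d3:8  d4:7  d5:5  d6:5  d7:0 — peak 8.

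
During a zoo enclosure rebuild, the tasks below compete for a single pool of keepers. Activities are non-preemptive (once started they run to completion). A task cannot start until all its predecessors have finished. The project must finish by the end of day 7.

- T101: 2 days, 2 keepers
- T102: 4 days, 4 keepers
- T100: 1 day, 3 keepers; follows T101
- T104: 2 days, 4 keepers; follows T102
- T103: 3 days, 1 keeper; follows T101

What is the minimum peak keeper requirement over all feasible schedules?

6

Early-start (T101@1, T102@1, T100@3, T104@5, T103@3) gives peak 8: d1:6  d2:6  d3:8  d4:5  d5:5  d6:4  d7:0.
Shift T100→5, T104→6.
Schedule T101@1, T102@1, T100@5, T104@6, T103@3: d1:6  d2:6  d3:5  d4:5  d5:4  d6:4  d7:4 — peak 6.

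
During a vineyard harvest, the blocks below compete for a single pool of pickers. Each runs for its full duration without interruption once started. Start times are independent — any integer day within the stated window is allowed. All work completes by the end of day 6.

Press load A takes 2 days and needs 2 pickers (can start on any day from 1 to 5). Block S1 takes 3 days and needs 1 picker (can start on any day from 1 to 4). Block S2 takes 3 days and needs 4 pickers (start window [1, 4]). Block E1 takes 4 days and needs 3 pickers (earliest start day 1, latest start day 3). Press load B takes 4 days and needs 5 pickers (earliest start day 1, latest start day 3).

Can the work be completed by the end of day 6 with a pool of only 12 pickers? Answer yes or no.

yes

Schedule Press load A@1, Block S1@1, Block S2@4, Block E1@1, Press load B@1: d1:11  d2:11  d3:9  d4:12  d5:4  d6:4 — peak 12 ≤ 12.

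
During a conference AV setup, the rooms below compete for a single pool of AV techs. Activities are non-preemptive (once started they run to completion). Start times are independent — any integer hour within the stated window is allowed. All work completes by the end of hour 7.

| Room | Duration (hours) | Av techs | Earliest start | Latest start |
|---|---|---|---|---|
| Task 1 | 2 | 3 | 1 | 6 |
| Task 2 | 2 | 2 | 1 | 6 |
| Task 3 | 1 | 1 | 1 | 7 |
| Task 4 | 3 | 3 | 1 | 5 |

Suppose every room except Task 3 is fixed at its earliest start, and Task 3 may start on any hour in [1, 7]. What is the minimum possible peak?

Task 3@1: h1:9  h2:8  h3:3  h4:0  h5:0  h6:0  h7:0 → peak 9
Task 3@2: h1:8  h2:9  h3:3  h4:0  h5:0  h6:0  h7:0 → peak 9
Task 3@3: h1:8  h2:8  h3:4  h4:0  h5:0  h6:0  h7:0 → peak 8
Task 3@4: h1:8  h2:8  h3:3  h4:1  h5:0  h6:0  h7:0 → peak 8
Task 3@5: h1:8  h2:8  h3:3  h4:0  h5:1  h6:0  h7:0 → peak 8
Task 3@6: h1:8  h2:8  h3:3  h4:0  h5:0  h6:1  h7:0 → peak 8
Task 3@7: h1:8  h2:8  h3:3  h4:0  h5:0  h6:0  h7:1 → peak 8
Best is Task 3@3, peak 8.

8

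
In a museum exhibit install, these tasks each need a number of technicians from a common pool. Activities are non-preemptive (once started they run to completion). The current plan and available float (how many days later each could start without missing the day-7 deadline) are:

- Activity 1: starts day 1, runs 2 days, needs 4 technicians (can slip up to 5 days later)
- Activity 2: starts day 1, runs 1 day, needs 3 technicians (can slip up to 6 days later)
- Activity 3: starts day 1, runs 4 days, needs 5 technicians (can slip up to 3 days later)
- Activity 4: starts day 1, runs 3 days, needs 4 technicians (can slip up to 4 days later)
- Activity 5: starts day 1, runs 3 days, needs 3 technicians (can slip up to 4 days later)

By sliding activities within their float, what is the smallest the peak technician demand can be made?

Early-start (Activity 1@1, Activity 2@1, Activity 3@1, Activity 4@1, Activity 5@1) gives peak 19: d1:19  d2:16  d3:12  d4:5  d5:0  d6:0  d7:0.
Shift Activity 2→3, Activity 3→4, Activity 5→4.
Schedule Activity 1@1, Activity 2@3, Activity 3@4, Activity 4@1, Activity 5@4: d1:8  d2:8  d3:7  d4:8  d5:8  d6:8  d7:5 — peak 8.
Total technician-days = 52 over 7 days ⇒ peak ≥ ⌈52/7⌉ = 8, so 8 is optimal.

8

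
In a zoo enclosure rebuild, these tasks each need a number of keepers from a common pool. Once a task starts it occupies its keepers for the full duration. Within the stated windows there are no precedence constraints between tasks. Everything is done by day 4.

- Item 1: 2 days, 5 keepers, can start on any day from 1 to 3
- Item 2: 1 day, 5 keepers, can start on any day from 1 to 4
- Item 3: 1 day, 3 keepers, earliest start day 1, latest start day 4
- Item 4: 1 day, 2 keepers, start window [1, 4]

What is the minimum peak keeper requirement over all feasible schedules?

Early-start (Item 1@1, Item 2@1, Item 3@1, Item 4@1) gives peak 15: d1:15  d2:5  d3:0  d4:0.
Shift Item 2→3, Item 3→4, Item 4→4.
Schedule Item 1@1, Item 2@3, Item 3@4, Item 4@4: d1:5  d2:5  d3:5  d4:5 — peak 5.
Total keeper-days = 20 over 4 days ⇒ peak ≥ ⌈20/4⌉ = 5, so 5 is optimal.

5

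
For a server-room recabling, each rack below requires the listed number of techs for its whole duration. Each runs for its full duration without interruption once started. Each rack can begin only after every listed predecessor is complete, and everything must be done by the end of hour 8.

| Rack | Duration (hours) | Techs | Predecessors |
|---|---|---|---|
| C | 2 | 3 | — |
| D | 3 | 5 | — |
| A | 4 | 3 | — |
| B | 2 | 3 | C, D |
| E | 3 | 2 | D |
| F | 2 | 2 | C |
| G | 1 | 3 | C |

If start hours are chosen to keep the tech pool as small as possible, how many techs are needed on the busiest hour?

8

Early-start (C@1, D@1, A@1, B@4, E@4, F@3, G@3) gives peak 13: h1:11  h2:11  h3:13  h4:10  h5:5  h6:2  h7:0  h8:0.
Shift A→3, F→6, G→7.
Schedule C@1, D@1, A@3, B@4, E@4, F@6, G@7: h1:8  h2:8  h3:8  h4:8  h5:8  h6:7  h7:5  h8:0 — peak 8.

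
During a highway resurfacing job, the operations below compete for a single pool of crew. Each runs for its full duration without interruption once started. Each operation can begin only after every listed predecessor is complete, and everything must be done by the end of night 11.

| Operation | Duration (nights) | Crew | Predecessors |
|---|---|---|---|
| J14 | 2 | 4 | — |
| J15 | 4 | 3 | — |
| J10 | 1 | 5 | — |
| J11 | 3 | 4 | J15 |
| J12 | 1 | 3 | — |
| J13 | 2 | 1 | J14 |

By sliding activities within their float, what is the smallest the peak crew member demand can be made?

Early-start (J14@1, J15@1, J10@1, J11@5, J12@1, J13@3) gives peak 15: n1:15  n2:7  n3:4  n4:4  n5:4  n6:4  n7:4  n8:0  n9:0  n10:0  n11:0.
Shift J15→3, J10→7, J11→8, J12→11.
Schedule J14@1, J15@3, J10@7, J11@8, J12@11, J13@3: n1:4  n2:4  n3:4  n4:4  n5:3  n6:3  n7:5  n8:4  n9:4  n10:4  n11:3 — peak 5.

5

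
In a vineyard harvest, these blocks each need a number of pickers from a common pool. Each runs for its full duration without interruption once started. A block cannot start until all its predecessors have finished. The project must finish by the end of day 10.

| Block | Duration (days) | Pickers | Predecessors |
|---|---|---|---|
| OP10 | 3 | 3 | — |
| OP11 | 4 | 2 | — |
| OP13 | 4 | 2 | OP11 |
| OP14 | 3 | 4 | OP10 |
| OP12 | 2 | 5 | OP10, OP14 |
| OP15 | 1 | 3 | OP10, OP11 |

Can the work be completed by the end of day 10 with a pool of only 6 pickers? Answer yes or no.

yes

Schedule OP10@1, OP11@1, OP13@5, OP14@4, OP12@9, OP15@7: d1:5  d2:5  d3:5  d4:6  d5:6  d6:6  d7:5  d8:2  d9:5  d10:5 — peak 6 ≤ 6.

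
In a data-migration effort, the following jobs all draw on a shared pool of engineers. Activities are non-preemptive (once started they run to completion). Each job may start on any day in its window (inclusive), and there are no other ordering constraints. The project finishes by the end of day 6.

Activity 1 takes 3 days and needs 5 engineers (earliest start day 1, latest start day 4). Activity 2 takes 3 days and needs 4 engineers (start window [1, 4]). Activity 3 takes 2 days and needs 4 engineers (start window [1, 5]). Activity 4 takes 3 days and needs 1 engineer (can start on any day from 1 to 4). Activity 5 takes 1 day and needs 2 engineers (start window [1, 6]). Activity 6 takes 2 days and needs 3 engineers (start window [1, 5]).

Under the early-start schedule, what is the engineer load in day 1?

19

At early start, day 1 has: Activity 1, Activity 2, Activity 3, Activity 4, Activity 5, Activity 6.
Demand: 5 + 4 + 4 + 1 + 2 + 3 = 19.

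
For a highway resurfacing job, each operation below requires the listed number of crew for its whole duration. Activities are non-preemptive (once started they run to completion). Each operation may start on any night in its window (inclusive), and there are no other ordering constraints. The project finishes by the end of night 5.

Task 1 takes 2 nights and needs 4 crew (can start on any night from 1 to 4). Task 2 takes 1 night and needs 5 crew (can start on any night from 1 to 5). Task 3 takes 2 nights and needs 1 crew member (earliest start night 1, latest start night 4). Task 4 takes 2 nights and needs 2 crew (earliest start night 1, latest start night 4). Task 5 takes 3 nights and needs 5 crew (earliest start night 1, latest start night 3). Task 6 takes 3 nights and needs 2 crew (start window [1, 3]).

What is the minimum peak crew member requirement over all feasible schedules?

Early-start (Task 1@1, Task 2@1, Task 3@1, Task 4@1, Task 5@1, Task 6@1) gives peak 19: n1:19  n2:14  n3:7  n4:0  n5:0.
Shift Task 3→2, Task 4→4, Task 5→3, Task 6→2.
Schedule Task 1@1, Task 2@1, Task 3@2, Task 4@4, Task 5@3, Task 6@2: n1:9  n2:7  n3:8  n4:9  n5:7 — peak 9.

9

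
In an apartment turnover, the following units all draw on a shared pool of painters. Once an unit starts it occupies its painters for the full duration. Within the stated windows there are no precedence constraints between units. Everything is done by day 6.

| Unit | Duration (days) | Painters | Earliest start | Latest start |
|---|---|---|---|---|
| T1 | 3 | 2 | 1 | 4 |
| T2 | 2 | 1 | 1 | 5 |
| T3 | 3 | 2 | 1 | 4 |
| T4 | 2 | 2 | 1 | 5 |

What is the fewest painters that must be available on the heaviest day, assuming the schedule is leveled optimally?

4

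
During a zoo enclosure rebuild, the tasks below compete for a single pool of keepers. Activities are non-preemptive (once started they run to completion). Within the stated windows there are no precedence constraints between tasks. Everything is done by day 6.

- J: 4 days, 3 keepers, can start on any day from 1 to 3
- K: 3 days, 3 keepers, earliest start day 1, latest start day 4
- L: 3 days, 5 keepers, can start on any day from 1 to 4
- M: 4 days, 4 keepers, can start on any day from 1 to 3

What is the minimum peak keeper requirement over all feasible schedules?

12

Early-start (J@1, K@1, L@1, M@1) gives peak 15: d1:15  d2:15  d3:15  d4:7  d5:0  d6:0.
Shift L→4.
Schedule J@1, K@1, L@4, M@1: d1:10  d2:10  d3:10  d4:12  d5:5  d6:5 — peak 12.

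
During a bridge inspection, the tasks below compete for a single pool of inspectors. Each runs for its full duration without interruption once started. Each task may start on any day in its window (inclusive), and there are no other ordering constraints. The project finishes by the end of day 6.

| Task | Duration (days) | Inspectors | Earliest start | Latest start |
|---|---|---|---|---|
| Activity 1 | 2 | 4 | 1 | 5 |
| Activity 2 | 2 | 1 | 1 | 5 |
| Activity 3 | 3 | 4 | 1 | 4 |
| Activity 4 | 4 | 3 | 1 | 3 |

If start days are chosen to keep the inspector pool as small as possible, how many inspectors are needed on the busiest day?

Early-start (Activity 1@1, Activity 2@1, Activity 3@1, Activity 4@1) gives peak 12: d1:12  d2:12  d3:7  d4:3  d5:0  d6:0.
Shift Activity 3→3, Activity 4→3.
Schedule Activity 1@1, Activity 2@1, Activity 3@3, Activity 4@3: d1:5  d2:5  d3:7  d4:7  d5:7  d6:3 — peak 7.

7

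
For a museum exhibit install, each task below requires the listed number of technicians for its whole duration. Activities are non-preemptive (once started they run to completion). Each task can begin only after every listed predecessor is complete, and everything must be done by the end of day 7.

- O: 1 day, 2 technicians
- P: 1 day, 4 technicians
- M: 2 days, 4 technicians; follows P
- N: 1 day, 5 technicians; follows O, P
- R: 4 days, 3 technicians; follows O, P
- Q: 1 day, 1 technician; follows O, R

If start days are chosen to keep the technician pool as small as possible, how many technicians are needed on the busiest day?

Early-start (O@1, P@1, M@2, N@2, R@2, Q@6) gives peak 12: d1:6  d2:12  d3:7  d4:3  d5:3  d6:1  d7:0.
Shift N→6.
Schedule O@1, P@1, M@2, N@6, R@2, Q@6: d1:6  d2:7  d3:7  d4:3  d5:3  d6:6  d7:0 — peak 7.

7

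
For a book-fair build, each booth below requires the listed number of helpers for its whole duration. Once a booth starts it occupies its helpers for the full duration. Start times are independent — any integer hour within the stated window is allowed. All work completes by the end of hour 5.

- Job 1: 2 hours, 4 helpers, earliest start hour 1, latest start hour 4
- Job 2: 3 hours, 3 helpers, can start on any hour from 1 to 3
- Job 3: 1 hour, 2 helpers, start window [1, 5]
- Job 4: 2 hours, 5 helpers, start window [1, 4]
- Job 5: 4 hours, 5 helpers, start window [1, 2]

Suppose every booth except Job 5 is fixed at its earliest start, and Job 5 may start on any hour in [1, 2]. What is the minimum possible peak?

Job 5@1: h1:19  h2:17  h3:8  h4:5  h5:0 → peak 19
Job 5@2: h1:14  h2:17  h3:8  h4:5  h5:5 → peak 17
Best is Job 5@2, peak 17.

17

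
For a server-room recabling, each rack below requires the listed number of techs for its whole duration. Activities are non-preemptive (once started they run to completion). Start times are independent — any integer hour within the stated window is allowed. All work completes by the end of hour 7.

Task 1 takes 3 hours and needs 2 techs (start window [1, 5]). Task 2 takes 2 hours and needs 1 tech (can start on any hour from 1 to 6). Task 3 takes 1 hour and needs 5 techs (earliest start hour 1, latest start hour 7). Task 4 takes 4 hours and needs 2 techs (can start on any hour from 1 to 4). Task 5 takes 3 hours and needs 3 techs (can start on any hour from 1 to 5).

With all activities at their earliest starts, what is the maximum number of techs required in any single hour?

13

Early-start schedule: Task 1@1, Task 2@1, Task 3@1, Task 4@1, Task 5@1.
Load per hour: hour 1: 13, hour 2: 8, hour 3: 7, hour 4: 2, hour 5: 0, hour 6: 0, hour 7: 0.
Peak is 13.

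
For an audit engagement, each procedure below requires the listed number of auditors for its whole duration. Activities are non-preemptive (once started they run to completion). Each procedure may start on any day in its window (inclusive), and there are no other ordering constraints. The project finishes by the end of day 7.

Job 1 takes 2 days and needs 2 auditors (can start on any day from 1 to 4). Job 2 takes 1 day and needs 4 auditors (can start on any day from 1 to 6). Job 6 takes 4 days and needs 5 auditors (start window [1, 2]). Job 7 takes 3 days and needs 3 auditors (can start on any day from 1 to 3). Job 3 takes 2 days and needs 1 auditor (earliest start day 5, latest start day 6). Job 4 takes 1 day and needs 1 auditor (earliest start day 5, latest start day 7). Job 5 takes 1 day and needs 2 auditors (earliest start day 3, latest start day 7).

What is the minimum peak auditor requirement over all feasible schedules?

8

Early-start (Job 1@1, Job 2@1, Job 6@1, Job 7@1, Job 3@5, Job 4@5, Job 5@3) gives peak 14: d1:14  d2:10  d3:10  d4:5  d5:2  d6:1  d7:0.
Shift Job 6→2, Job 7→3, Job 3→6, Job 4→6, Job 5→6.
Schedule Job 1@1, Job 2@1, Job 6@2, Job 7@3, Job 3@6, Job 4@6, Job 5@6: d1:6  d2:7  d3:8  d4:8  d5:8  d6:4  d7:1 — peak 8.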